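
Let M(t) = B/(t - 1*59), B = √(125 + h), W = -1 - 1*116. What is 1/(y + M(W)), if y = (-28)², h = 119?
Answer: 6071296/4759896003 + 88*√61/4759896003 ≈ 0.0012757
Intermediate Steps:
y = 784
W = -117 (W = -1 - 116 = -117)
B = 2*√61 (B = √(125 + 119) = √244 = 2*√61 ≈ 15.620)
M(t) = 2*√61/(-59 + t) (M(t) = (2*√61)/(t - 1*59) = (2*√61)/(t - 59) = (2*√61)/(-59 + t) = 2*√61/(-59 + t))
1/(y + M(W)) = 1/(784 + 2*√61/(-59 - 117)) = 1/(784 + 2*√61/(-176)) = 1/(784 + 2*√61*(-1/176)) = 1/(784 - √61/88)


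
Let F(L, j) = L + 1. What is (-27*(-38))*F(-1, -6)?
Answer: 0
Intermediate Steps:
F(L, j) = 1 + L
(-27*(-38))*F(-1, -6) = (-27*(-38))*(1 - 1) = 1026*0 = 0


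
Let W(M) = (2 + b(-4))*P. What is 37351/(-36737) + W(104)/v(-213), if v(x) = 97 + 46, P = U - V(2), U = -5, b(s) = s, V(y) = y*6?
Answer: -4092135/5253391 ≈ -0.77895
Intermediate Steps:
V(y) = 6*y
P = -17 (P = -5 - 6*2 = -5 - 1*12 = -5 - 12 = -17)
v(x) = 143
W(M) = 34 (W(M) = (2 - 4)*(-17) = -2*(-17) = 34)
37351/(-36737) + W(104)/v(-213) = 37351/(-36737) + 34/143 = 37351*(-1/36737) + 34*(1/143) = -37351/36737 + 34/143 = -4092135/5253391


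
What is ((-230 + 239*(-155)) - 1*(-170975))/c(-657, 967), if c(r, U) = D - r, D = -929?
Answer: -33425/68 ≈ -491.54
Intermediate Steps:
c(r, U) = -929 - r
((-230 + 239*(-155)) - 1*(-170975))/c(-657, 967) = ((-230 + 239*(-155)) - 1*(-170975))/(-929 - 1*(-657)) = ((-230 - 37045) + 170975)/(-929 + 657) = (-37275 + 170975)/(-272) = 133700*(-1/272) = -33425/68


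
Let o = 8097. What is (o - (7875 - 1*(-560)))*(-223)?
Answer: 75374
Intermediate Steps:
(o - (7875 - 1*(-560)))*(-223) = (8097 - (7875 - 1*(-560)))*(-223) = (8097 - (7875 + 560))*(-223) = (8097 - 1*8435)*(-223) = (8097 - 8435)*(-223) = -338*(-223) = 75374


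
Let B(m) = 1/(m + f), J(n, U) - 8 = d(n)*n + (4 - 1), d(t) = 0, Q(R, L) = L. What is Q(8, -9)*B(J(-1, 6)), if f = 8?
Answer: -9/19 ≈ -0.47368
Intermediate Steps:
J(n, U) = 11 (J(n, U) = 8 + (0*n + (4 - 1)) = 8 + (0 + 3) = 8 + 3 = 11)
B(m) = 1/(8 + m) (B(m) = 1/(m + 8) = 1/(8 + m))
Q(8, -9)*B(J(-1, 6)) = -9/(8 + 11) = -9/19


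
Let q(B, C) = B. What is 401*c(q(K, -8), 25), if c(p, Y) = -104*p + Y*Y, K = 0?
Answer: 250625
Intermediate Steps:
c(p, Y) = Y² - 104*p (c(p, Y) = -104*p + Y² = Y² - 104*p)
401*c(q(K, -8), 25) = 401*(25² - 104*0) = 401*(625 + 0) = 401*625 = 250625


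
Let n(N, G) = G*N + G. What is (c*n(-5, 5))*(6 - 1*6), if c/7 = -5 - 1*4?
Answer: 0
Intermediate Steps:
c = -63 (c = 7*(-5 - 1*4) = 7*(-5 - 4) = 7*(-9) = -63)
n(N, G) = G + G*N
(c*n(-5, 5))*(6 - 1*6) = (-315*(1 - 5))*(6 - 1*6) = (-315*(-4))*(6 - 6) = -63*(-20)*0 = 1260*0 = 0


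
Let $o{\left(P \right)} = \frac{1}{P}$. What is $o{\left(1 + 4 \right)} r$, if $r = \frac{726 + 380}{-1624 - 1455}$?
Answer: $- \frac{1106}{15395} \approx -0.071841$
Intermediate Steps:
$r = - \frac{1106}{3079}$ ($r = \frac{1106}{-3079} = 1106 \left(- \frac{1}{3079}\right) = - \frac{1106}{3079} \approx -0.35921$)
$o{\left(1 + 4 \right)} r = \frac{1}{1 + 4} \left(- \frac{1106}{3079}\right) = \frac{1}{5} \left(- \frac{1106}{3079}\right) = - \frac{1106}{15395}$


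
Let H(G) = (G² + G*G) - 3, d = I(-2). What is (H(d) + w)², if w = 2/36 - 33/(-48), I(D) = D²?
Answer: 18344089/20736 ≈ 884.65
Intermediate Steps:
d = 4 (d = (-2)² = 4)
H(G) = -3 + 2*G² (H(G) = (G² + G²) - 3 = 2*G² - 3 = -3 + 2*G²)
w = 107/144 (w = 2*(1/36) - 33*(-1/48) = 1/18 + 11/16 = 107/144 ≈ 0.74306)
(H(d) + w)² = ((-3 + 2*4²) + 107/144)² = ((-3 + 2*16) + 107/144)² = ((-3 + 32) + 107/144)² = (29 + 107/144)² = (4283/144)² = 18344089/20736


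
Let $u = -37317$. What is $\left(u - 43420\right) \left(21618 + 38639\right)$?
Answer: $-4864969409$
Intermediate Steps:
$\left(u - 43420\right) \left(21618 + 38639\right) = \left(-37317 - 43420\right) \left(21618 + 38639\right) = \left(-80737\right) 60257 = -4864969409$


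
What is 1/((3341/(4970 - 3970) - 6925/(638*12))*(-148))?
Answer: -119625/43136672 ≈ -0.0027732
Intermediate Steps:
1/((3341/(4970 - 3970) - 6925/(638*12))*(-148)) = 1/((3341/1000 - 6925/7656)*(-148)) = 1/((291464/119625)*(-148)) = 1/(-43136672/119625) = -119625/43136672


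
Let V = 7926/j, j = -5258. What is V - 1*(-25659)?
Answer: 67453548/2629 ≈ 25658.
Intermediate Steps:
V = -3963/2629 (V = 7926/(-5258) = 7926*(-1/5258) = -3963/2629 ≈ -1.5074)
V - 1*(-25659) = -3963/2629 - 1*(-25659) = -3963/2629 + 25659 = 67453548/2629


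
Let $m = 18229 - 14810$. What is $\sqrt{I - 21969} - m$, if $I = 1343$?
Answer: $-3419 + i \sqrt{20626} \approx -3419.0 + 143.62 i$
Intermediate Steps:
$m = 3419$ ($m = 18229 - 14810 = 3419$)
$\sqrt{I - 21969} - m = \sqrt{1343 - 21969} - 3419 = \sqrt{-20626} - 3419 = i \sqrt{20626} - 3419 = -3419 + i \sqrt{20626}$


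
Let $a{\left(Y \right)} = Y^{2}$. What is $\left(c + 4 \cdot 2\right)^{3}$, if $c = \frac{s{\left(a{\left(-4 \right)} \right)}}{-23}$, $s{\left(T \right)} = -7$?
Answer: $\frac{6967871}{12167} \approx 572.69$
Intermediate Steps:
$c = \frac{7}{23}$ ($c = - \frac{7}{-23} = \left(-7\right) \left(- \frac{1}{23}\right) = \frac{7}{23} \approx 0.30435$)
$\left(c + 4 \cdot 2\right)^{3} = \left(\frac{7}{23} + 4 \cdot 2\right)^{3} = \left(\frac{7}{23} + 8\right)^{3} = \left(\frac{191}{23}\right)^{3} = \frac{6967871}{12167}$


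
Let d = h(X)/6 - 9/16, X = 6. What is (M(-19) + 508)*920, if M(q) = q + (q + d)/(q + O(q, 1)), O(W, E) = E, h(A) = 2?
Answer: 48693185/108 ≈ 4.5086e+5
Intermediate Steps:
d = -11/48 (d = 2/6 - 9/16 = 2*(1/6) - 9*1/16 = 1/3 - 9/16 = -11/48 ≈ -0.22917)
M(q) = q + (-11/48 + q)/(1 + q) (M(q) = q + (q - 11/48)/(q + 1) = q + (-11/48 + q)/(1 + q))
(M(-19) + 508)*920 = ((-11/48 + (-19)**2 + 2*(-19))/(1 - 19) + 508)*920 = ((-11/48 + 361 - 38)/(-18) + 508)*920 = (-1/18*15493/48 + 508)*920 = (-15493/864 + 508)*920 = (423419/864)*920 = 48693185/108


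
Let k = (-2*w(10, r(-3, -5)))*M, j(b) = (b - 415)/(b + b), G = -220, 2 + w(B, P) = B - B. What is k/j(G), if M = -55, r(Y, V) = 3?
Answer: -19360/127 ≈ -152.44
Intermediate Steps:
w(B, P) = -2 (w(B, P) = -2 + (B - B) = -2 + 0 = -2)
j(b) = (-415 + b)/(2*b) (j(b) = (-415 + b)/((2*b)) = (-415 + b)*(1/(2*b)) = (-415 + b)/(2*b))
k = -220 (k = -2*(-2)*(-55) = 4*(-55) = -220)
k/j(G) = -220*(-440/(-415 - 220)) = -220/((½)*(-1/220)*(-635)) = -220/127/88 = -220*88/127 = -19360/127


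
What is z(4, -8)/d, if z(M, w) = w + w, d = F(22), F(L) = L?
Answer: -8/11 ≈ -0.72727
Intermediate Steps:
d = 22
z(M, w) = 2*w
z(4, -8)/d = (2*(-8))/22 = -16*1/22 = -8/11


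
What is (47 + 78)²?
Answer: 15625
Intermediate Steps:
(47 + 78)² = 125² = 15625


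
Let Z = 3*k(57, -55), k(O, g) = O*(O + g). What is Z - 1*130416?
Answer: -130074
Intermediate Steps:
Z = 342 (Z = 3*(57*(57 - 55)) = 3*(57*2) = 3*114 = 342)
Z - 1*130416 = 342 - 1*130416 = 342 - 130416 = -130074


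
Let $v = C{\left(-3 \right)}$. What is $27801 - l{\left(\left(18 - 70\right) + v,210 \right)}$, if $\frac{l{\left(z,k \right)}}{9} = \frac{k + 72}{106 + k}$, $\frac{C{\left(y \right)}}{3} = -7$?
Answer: $\frac{4391289}{158} \approx 27793.0$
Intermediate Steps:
$C{\left(y \right)} = -21$ ($C{\left(y \right)} = 3 \left(-7\right) = -21$)
$v = -21$
$l{\left(z,k \right)} = \frac{9 \left(72 + k\right)}{106 + k}$ ($l{\left(z,k \right)} = 9 \frac{k + 72}{106 + k} = 9 \frac{72 + k}{106 + k} = \frac{9 \left(72 + k\right)}{106 + k}$)
$27801 - l{\left(\left(18 - 70\right) + v,210 \right)} = 27801 - \frac{9 \left(72 + 210\right)}{106 + 210} = 27801 - 9 \cdot \frac{1}{316} \cdot 282 = 27801 - \frac{1269}{158} = \frac{4391289}{158}$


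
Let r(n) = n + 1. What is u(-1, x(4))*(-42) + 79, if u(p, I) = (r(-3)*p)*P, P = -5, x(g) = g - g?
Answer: 499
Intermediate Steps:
r(n) = 1 + n
x(g) = 0
u(p, I) = 10*p (u(p, I) = ((1 - 3)*p)*(-5) = -2*p*(-5) = 10*p)
u(-1, x(4))*(-42) + 79 = (10*(-1))*(-42) + 79 = -10*(-42) + 79 = 420 + 79 = 499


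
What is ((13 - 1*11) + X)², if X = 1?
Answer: 9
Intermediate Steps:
((13 - 1*11) + X)² = ((13 - 1*11) + 1)² = ((13 - 11) + 1)² = (2 + 1)² = 3² = 9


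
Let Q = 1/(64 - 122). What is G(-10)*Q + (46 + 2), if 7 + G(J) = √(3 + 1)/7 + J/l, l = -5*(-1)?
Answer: 19549/406 ≈ 48.150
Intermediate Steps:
l = 5
G(J) = -47/7 + J/5 (G(J) = -7 + (√(3 + 1)/7 + J/5) = -7 + (√4*(⅐) + J*(⅕)) = -7 + (2*(⅐) + J/5) = -7 + (2/7 + J/5) = -47/7 + J/5)
Q = -1/58 (Q = 1/(-58) = -1/58 ≈ -0.017241)
G(-10)*Q + (46 + 2) = (-47/7 + (⅕)*(-10))*(-1/58) + (46 + 2) = (-47/7 - 2)*(-1/58) + 48 = -61/7*(-1/58) + 48 = 61/406 + 48 = 19549/406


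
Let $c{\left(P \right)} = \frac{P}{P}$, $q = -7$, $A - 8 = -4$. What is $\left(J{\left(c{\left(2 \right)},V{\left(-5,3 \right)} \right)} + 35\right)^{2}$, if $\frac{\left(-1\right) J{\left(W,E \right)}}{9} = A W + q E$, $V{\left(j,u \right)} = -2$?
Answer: $16129$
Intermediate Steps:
$A = 4$ ($A = 8 - 4 = 4$)
$c{\left(P \right)} = 1$
$J{\left(W,E \right)} = - 36 W + 63 E$ ($J{\left(W,E \right)} = - 9 \left(4 W - 7 E\right) = - 9 \left(- 7 E + 4 W\right) = - 36 W + 63 E$)
$\left(J{\left(c{\left(2 \right)},V{\left(-5,3 \right)} \right)} + 35\right)^{2} = \left(\left(\left(-36\right) 1 + 63 \left(-2\right)\right) + 35\right)^{2} = \left(\left(-36 - 126\right) + 35\right)^{2} = \left(-162 + 35\right)^{2} = \left(-127\right)^{2} = 16129$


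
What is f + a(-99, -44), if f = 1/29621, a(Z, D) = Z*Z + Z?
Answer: 287382943/29621 ≈ 9702.0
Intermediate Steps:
a(Z, D) = Z + Z² (a(Z, D) = Z² + Z = Z + Z²)
f = 1/29621 ≈ 3.3760e-5
f + a(-99, -44) = 1/29621 - 99*(1 - 99) = 1/29621 - 99*(-98) = 1/29621 + 9702 = 287382943/29621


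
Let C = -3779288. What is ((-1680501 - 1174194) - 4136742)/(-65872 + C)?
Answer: 2330479/1281720 ≈ 1.8182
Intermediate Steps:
((-1680501 - 1174194) - 4136742)/(-65872 + C) = ((-1680501 - 1174194) - 4136742)/(-65872 - 3779288) = (-2854695 - 4136742)/(-3845160) = -6991437*(-1/3845160) = 2330479/1281720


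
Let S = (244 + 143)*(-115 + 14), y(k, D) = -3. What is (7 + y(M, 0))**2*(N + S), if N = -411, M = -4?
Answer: -631968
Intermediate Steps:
S = -39087 (S = 387*(-101) = -39087)
(7 + y(M, 0))**2*(N + S) = (7 - 3)**2*(-411 - 39087) = 4**2*(-39498) = 16*(-39498) = -631968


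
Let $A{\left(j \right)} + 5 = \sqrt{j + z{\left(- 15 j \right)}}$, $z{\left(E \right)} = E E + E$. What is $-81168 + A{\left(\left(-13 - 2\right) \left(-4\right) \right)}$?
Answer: $-81173 + 2 \sqrt{202290} \approx -80274.0$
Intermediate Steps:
$z{\left(E \right)} = E + E^{2}$ ($z{\left(E \right)} = E^{2} + E = E + E^{2}$)
$A{\left(j \right)} = -5 + \sqrt{j - 15 j \left(1 - 15 j\right)}$ ($A{\left(j \right)} = -5 + \sqrt{j + - 15 j \left(1 - 15 j\right)} = -5 + \sqrt{j - 15 j \left(1 - 15 j\right)}$)
$-81168 + A{\left(\left(-13 - 2\right) \left(-4\right) \right)} = -81168 - \left(5 - \sqrt{\left(-13 - 2\right) \left(-4\right) \left(-14 + 225 \left(-13 - 2\right) \left(-4\right)\right)}\right) = -81168 - \left(5 - \sqrt{\left(-15\right) \left(-4\right) \left(-14 + 225 \left(\left(-15\right) \left(-4\right)\right)\right)}\right) = -81168 - \left(5 - \sqrt{60 \left(-14 + 225 \cdot 60\right)}\right) = -81168 - \left(5 - \sqrt{60 \left(-14 + 13500\right)}\right) = -81168 - \left(5 - \sqrt{60 \cdot 13486}\right) = -81168 - \left(5 - \sqrt{809160}\right) = -81168 - \left(5 - 2 \sqrt{202290}\right) = -81173 + 2 \sqrt{202290}$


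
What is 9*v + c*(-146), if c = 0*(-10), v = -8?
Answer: -72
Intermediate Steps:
c = 0
9*v + c*(-146) = 9*(-8) + 0*(-146) = -72 + 0 = -72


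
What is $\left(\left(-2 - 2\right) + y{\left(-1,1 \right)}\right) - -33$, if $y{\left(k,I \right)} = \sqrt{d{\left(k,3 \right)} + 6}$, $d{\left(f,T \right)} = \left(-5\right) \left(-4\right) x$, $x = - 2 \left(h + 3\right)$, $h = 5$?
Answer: $29 + i \sqrt{314} \approx 29.0 + 17.72 i$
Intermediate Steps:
$x = -16$ ($x = - 2 \left(5 + 3\right) = \left(-2\right) 8 = -16$)
$d{\left(f,T \right)} = -320$ ($d{\left(f,T \right)} = \left(-5\right) \left(-4\right) \left(-16\right) = 20 \left(-16\right) = -320$)
$y{\left(k,I \right)} = i \sqrt{314}$ ($y{\left(k,I \right)} = \sqrt{-320 + 6} = \sqrt{-314} = i \sqrt{314}$)
$\left(\left(-2 - 2\right) + y{\left(-1,1 \right)}\right) - -33 = \left(\left(-2 - 2\right) + i \sqrt{314}\right) - -33 = \left(-4 + i \sqrt{314}\right) + 33 = 29 + i \sqrt{314}$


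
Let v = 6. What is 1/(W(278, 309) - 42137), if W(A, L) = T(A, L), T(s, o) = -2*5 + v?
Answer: -1/42141 ≈ -2.3730e-5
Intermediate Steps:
T(s, o) = -4 (T(s, o) = -2*5 + 6 = -10 + 6 = -4)
W(A, L) = -4
1/(W(278, 309) - 42137) = 1/(-4 - 42137) = 1/(-42141) = -1/42141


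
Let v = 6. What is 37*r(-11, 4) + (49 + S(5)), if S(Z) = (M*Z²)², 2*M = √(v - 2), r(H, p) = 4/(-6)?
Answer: 1948/3 ≈ 649.33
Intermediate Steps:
r(H, p) = -⅔ (r(H, p) = 4*(-⅙) = -⅔)
M = 1 (M = √(6 - 2)/2 = √4/2 = (½)*2 = 1)
S(Z) = Z⁴ (S(Z) = (1*Z²)² = (Z²)² = Z⁴)
37*r(-11, 4) + (49 + S(5)) = 37*(-⅔) + (49 + 5⁴) = -74/3 + (49 + 625) = -74/3 + 674 = 1948/3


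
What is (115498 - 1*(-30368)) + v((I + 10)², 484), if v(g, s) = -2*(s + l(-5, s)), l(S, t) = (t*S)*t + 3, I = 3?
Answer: 2487452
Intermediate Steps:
l(S, t) = 3 + S*t² (l(S, t) = (S*t)*t + 3 = S*t² + 3 = 3 + S*t²)
v(g, s) = -6 - 2*s + 10*s² (v(g, s) = -2*(s + (3 - 5*s²)) = -2*(3 + s - 5*s²) = -6 - 2*s + 10*s²)
(115498 - 1*(-30368)) + v((I + 10)², 484) = (115498 - 1*(-30368)) + (-6 - 2*484 + 10*484²) = (115498 + 30368) + (-6 - 968 + 10*234256) = 145866 + (-6 - 968 + 2342560) = 145866 + 2341586 = 2487452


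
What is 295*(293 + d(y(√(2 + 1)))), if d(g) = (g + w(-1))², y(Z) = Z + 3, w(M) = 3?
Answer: 97940 + 3540*√3 ≈ 1.0407e+5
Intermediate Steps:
y(Z) = 3 + Z
d(g) = (3 + g)² (d(g) = (g + 3)² = (3 + g)²)
295*(293 + d(y(√(2 + 1)))) = 295*(293 + (3 + (3 + √(2 + 1)))²) = 295*(293 + (3 + (3 + √3))²) = 295*(293 + (6 + √3)²) = 86435 + 295*(6 + √3)²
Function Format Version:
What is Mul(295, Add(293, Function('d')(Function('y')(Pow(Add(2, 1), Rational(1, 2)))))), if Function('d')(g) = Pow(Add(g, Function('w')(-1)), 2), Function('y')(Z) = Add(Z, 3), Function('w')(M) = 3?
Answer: Add(97940, Mul(3540, Pow(3, Rational(1, 2)))) ≈ 1.0407e+5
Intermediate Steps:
Function('y')(Z) = Add(3, Z)
Function('d')(g) = Pow(Add(3, g), 2) (Function('d')(g) = Pow(Add(g, 3), 2) = Pow(Add(3, g), 2))
Mul(295, Add(293, Function('d')(Function('y')(Pow(Add(2, 1), Rational(1, 2)))))) = Mul(295, Add(293, Pow(Add(3, Add(3, Pow(Add(2, 1), Rational(1, 2)))), 2))) = Mul(295, Add(293, Pow(Add(3, Add(3, Pow(3, Rational(1, 2)))), 2))) = Mul(295, Add(293, Pow(Add(6, Pow(3, Rational(1, 2))), 2))) = Add(86435, Mul(295, Pow(Add(6, Pow(3, Rational(1, 2))), 2)))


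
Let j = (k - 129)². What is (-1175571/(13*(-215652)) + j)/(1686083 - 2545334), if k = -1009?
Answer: -1210208649505/802963185492 ≈ -1.5072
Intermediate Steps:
j = 1295044 (j = (-1009 - 129)² = (-1138)² = 1295044)
(-1175571/(13*(-215652)) + j)/(1686083 - 2545334) = (-1175571/(13*(-215652)) + 1295044)/(1686083 - 2545334) = (-1175571/(-2803476) + 1295044)/(-859251) = (-1175571*(-1/2803476) + 1295044)*(-1/859251) = (391857/934492 + 1295044)*(-1/859251) = (1210208649505/934492)*(-1/859251) = -1210208649505/802963185492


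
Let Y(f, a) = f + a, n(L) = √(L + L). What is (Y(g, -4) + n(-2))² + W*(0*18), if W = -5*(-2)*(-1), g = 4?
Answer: -4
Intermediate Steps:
n(L) = √2*√L (n(L) = √(2*L) = √2*√L)
Y(f, a) = a + f
W = -10 (W = 10*(-1) = -10)
(Y(g, -4) + n(-2))² + W*(0*18) = ((-4 + 4) + √2*√(-2))² - 0*18 = (0 + √2*(I*√2))² - 10*0 = (0 + 2*I)² + 0 = (2*I)² + 0 = -4 + 0 = -4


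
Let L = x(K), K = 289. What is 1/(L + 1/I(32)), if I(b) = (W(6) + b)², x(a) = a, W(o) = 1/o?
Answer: 37249/10764997 ≈ 0.0034602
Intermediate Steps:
I(b) = (⅙ + b)² (I(b) = (1/6 + b)² = (⅙ + b)²)
L = 289
1/(L + 1/I(32)) = 1/(289 + 1/((1 + 6*32)²/36)) = 1/(289 + 1/((1 + 192)²/36)) = 1/(289 + 1/((1/36)*193²)) = 1/(289 + 1/((1/36)*37249)) = 1/(289 + 1/(37249/36)) = 1/(289 + 36/37249) = 1/(10764997/37249) = 37249/10764997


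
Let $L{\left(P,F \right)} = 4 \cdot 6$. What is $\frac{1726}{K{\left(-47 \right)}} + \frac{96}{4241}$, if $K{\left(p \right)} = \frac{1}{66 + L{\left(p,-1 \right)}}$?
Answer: $\frac{658797036}{4241} \approx 1.5534 \cdot 10^{5}$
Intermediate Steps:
$L{\left(P,F \right)} = 24$
$K{\left(p \right)} = \frac{1}{90}$ ($K{\left(p \right)} = \frac{1}{66 + 24} = \frac{1}{90}$)
$\frac{1726}{K{\left(-47 \right)}} + \frac{96}{4241} = 1726 \frac{1}{\frac{1}{90}} + \frac{96}{4241} = 1726 \cdot 90 + 96 \cdot \frac{1}{4241} = 155340 + \frac{96}{4241} = \frac{658797036}{4241}$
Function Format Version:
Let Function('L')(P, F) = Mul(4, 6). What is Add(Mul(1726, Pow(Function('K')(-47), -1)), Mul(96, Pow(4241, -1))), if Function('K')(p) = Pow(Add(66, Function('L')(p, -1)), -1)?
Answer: Rational(658797036, 4241) ≈ 1.5534e+5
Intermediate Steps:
Function('L')(P, F) = 24
Function('K')(p) = Rational(1, 90) (Function('K')(p) = Pow(Add(66, 24), -1) = Pow(90, -1) = Rational(1, 90))
Add(Mul(1726, Pow(Function('K')(-47), -1)), Mul(96, Pow(4241, -1))) = Add(Mul(1726, Pow(Rational(1, 90), -1)), Mul(96, Pow(4241, -1))) = Add(Mul(1726, 90), Mul(96, Rational(1, 4241))) = Add(155340, Rational(96, 4241)) = Rational(658797036, 4241)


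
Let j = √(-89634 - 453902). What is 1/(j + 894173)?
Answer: 127739/114220842495 - 4*I*√33971/799545897465 ≈ 1.1184e-6 - 9.2208e-10*I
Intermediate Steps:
j = 4*I*√33971 (j = √(-543536) = 4*I*√33971 ≈ 737.25*I)
1/(j + 894173) = 1/(4*I*√33971 + 894173) = 1/(894173 + 4*I*√33971)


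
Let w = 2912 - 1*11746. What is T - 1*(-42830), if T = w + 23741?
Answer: 57737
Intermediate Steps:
w = -8834 (w = 2912 - 11746 = -8834)
T = 14907 (T = -8834 + 23741 = 14907)
T - 1*(-42830) = 14907 - 1*(-42830) = 14907 + 42830 = 57737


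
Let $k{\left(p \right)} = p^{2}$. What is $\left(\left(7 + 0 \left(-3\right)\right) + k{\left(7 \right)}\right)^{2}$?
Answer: $3136$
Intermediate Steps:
$\left(\left(7 + 0 \left(-3\right)\right) + k{\left(7 \right)}\right)^{2} = \left(\left(7 + 0 \left(-3\right)\right) + 7^{2}\right)^{2} = \left(\left(7 + 0\right) + 49\right)^{2} = \left(7 + 49\right)^{2} = 56^{2} = 3136$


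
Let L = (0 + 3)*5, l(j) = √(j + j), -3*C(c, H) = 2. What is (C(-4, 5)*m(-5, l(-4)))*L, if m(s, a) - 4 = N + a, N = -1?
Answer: -30 - 20*I*√2 ≈ -30.0 - 28.284*I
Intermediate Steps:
C(c, H) = -⅔ (C(c, H) = -⅓*2 = -⅔)
l(j) = √2*√j (l(j) = √(2*j) = √2*√j)
m(s, a) = 3 + a (m(s, a) = 4 + (-1 + a) = 3 + a)
L = 15 (L = 3*5 = 15)
(C(-4, 5)*m(-5, l(-4)))*L = -2*(3 + √2*√(-4))/3*15 = -2*(3 + √2*(2*I))/3*15 = -2*(3 + 2*I*√2)/3*15 = (-2 - 4*I*√2/3)*15 = -30 - 20*I*√2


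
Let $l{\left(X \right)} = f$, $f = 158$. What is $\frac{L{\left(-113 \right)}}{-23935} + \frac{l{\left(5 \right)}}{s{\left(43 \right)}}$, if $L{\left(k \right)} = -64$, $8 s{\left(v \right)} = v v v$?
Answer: $\frac{35342288}{1903000045} \approx 0.018572$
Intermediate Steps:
$l{\left(X \right)} = 158$
$s{\left(v \right)} = \frac{v^{3}}{8}$ ($s{\left(v \right)} = \frac{v v v}{8} = \frac{v^{2} v}{8} = \frac{v^{3}}{8}$)
$\frac{L{\left(-113 \right)}}{-23935} + \frac{l{\left(5 \right)}}{s{\left(43 \right)}} = - \frac{64}{-23935} + \frac{158}{\frac{1}{8} \cdot 43^{3}} = \left(-64\right) \left(- \frac{1}{23935}\right) + \frac{158}{\frac{1}{8} \cdot 79507} = \frac{64}{23935} + \frac{158}{\frac{79507}{8}} = \frac{64}{23935} + 158 \cdot \frac{8}{79507} = \frac{64}{23935} + \frac{1264}{79507} = \frac{35342288}{1903000045}$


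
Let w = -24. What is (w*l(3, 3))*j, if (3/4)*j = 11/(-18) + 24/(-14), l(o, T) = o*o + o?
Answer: 18752/21 ≈ 892.95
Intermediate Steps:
l(o, T) = o + o² (l(o, T) = o² + o = o + o²)
j = -586/189 (j = 4*(11/(-18) + 24/(-14))/3 = 4*(11*(-1/18) + 24*(-1/14))/3 = 4*(-11/18 - 12/7)/3 = (4/3)*(-293/126) = -586/189 ≈ -3.1005)
(w*l(3, 3))*j = -72*(1 + 3)*(-586/189) = -72*4*(-586/189) = -24*12*(-586/189) = -288*(-586/189) = 18752/21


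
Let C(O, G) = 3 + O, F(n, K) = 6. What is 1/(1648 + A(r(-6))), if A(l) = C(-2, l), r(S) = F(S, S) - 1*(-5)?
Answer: 1/1649 ≈ 0.00060643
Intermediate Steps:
r(S) = 11 (r(S) = 6 - 1*(-5) = 6 + 5 = 11)
A(l) = 1 (A(l) = 3 - 2 = 1)
1/(1648 + A(r(-6))) = 1/(1648 + 1) = 1/1649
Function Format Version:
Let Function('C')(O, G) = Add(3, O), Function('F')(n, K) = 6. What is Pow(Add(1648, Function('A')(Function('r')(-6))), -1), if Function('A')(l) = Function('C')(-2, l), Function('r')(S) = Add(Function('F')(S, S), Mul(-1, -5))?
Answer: Rational(1, 1649) ≈ 0.00060643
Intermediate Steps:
Function('r')(S) = 11 (Function('r')(S) = Add(6, Mul(-1, -5)) = Add(6, 5) = 11)
Function('A')(l) = 1 (Function('A')(l) = Add(3, -2) = 1)
Pow(Add(1648, Function('A')(Function('r')(-6))), -1) = Pow(Add(1648, 1), -1) = Pow(1649, -1) = Rational(1, 1649)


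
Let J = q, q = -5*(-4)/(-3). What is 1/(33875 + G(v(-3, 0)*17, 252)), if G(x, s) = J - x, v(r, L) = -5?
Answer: 3/101860 ≈ 2.9452e-5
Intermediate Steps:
q = -20/3 (q = 20*(-⅓) = -20/3 ≈ -6.6667)
J = -20/3 ≈ -6.6667
G(x, s) = -20/3 - x
1/(33875 + G(v(-3, 0)*17, 252)) = 1/(33875 + (-20/3 - (-5)*17)) = 1/(33875 + (-20/3 - 1*(-85))) = 1/(33875 + (-20/3 + 85)) = 1/(33875 + 235/3) = 1/(101860/3) = 3/101860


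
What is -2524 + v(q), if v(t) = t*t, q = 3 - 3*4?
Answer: -2443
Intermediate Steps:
q = -9 (q = 3 - 12 = -9)
v(t) = t**2
-2524 + v(q) = -2524 + (-9)**2 = -2524 + 81 = -2443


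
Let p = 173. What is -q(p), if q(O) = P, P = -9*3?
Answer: 27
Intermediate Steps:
P = -27
q(O) = -27
-q(p) = -1*(-27) = 27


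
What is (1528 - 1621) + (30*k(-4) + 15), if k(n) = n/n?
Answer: -48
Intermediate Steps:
k(n) = 1
(1528 - 1621) + (30*k(-4) + 15) = (1528 - 1621) + (30*1 + 15) = -93 + (30 + 15) = -93 + 45 = -48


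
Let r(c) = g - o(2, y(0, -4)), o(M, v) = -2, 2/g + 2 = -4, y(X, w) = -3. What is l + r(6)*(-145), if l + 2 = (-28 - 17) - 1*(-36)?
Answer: -758/3 ≈ -252.67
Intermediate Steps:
l = -11 (l = -2 + ((-28 - 17) - 1*(-36)) = -2 + (-45 + 36) = -2 - 9 = -11)
g = -⅓ (g = 2/(-2 - 4) = 2/(-6) = 2*(-⅙) = -⅓ ≈ -0.33333)
r(c) = 5/3 (r(c) = -⅓ - 1*(-2) = -⅓ + 2 = 5/3)
l + r(6)*(-145) = -11 + (5/3)*(-145) = -11 - 725/3 = -758/3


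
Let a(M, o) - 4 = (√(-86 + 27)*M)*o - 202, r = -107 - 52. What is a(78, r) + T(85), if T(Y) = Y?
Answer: -113 - 12402*I*√59 ≈ -113.0 - 95262.0*I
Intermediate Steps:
r = -159
a(M, o) = -198 + I*M*o*√59 (a(M, o) = 4 + ((√(-86 + 27)*M)*o - 202) = 4 + ((√(-59)*M)*o - 202) = 4 + (((I*√59)*M)*o - 202) = 4 + ((I*M*√59)*o - 202) = 4 + (I*M*o*√59 - 202) = 4 + (-202 + I*M*o*√59) = -198 + I*M*o*√59)
a(78, r) + T(85) = (-198 + I*78*(-159)*√59) + 85 = (-198 - 12402*I*√59) + 85 = -113 - 12402*I*√59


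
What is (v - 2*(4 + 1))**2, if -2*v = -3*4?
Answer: 16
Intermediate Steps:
v = 6 (v = -(-3)*4/2 = -1/2*(-12) = 6)
(v - 2*(4 + 1))**2 = (6 - 2*(4 + 1))**2 = (6 - 2*5)**2 = (6 - 10)**2 = (-4)**2 = 16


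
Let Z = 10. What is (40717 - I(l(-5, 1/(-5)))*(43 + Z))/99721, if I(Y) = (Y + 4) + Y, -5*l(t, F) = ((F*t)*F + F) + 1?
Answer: 1012943/2493025 ≈ 0.40631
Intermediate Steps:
l(t, F) = -⅕ - F/5 - t*F²/5 (l(t, F) = -(((F*t)*F + F) + 1)/5 = -((t*F² + F) + 1)/5 = -((F + t*F²) + 1)/5 = -(1 + F + t*F²)/5 = -⅕ - F/5 - t*F²/5)
I(Y) = 4 + 2*Y (I(Y) = (4 + Y) + Y = 4 + 2*Y)
(40717 - I(l(-5, 1/(-5)))*(43 + Z))/99721 = (40717 - (4 + 2*(-⅕ - ⅕/(-5) - ⅕*(-5)*(1/(-5))²))*(43 + 10))/99721 = (40717 - (4 + 2*(-⅕ - ⅕*(-⅕) - ⅕*(-5)*(-⅕)²))*53)*(1/99721) = (40717 - (4 + 2*(-⅕ + 1/25 - ⅕*(-5)*1/25))*53)*(1/99721) = (40717 - (4 + 2*(-⅕ + 1/25 + 1/25))*53)*(1/99721) = (40717 - (4 + 2*(-3/25))*53)*(1/99721) = (40717 - (4 - 6/25)*53)*(1/99721) = (40717 - 94*53/25)*(1/99721) = (40717 - 1*4982/25)*(1/99721) = (40717 - 4982/25)*(1/99721) = (1012943/25)*(1/99721) = 1012943/2493025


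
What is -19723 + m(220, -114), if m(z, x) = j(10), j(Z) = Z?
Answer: -19713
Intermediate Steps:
m(z, x) = 10
-19723 + m(220, -114) = -19723 + 10 = -19713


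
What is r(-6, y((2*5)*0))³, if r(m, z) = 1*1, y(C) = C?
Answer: 1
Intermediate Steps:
r(m, z) = 1
r(-6, y((2*5)*0))³ = 1³ = 1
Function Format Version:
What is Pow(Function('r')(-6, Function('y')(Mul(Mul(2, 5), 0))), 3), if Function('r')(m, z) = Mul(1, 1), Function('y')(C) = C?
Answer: 1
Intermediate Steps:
Function('r')(m, z) = 1
Pow(Function('r')(-6, Function('y')(Mul(Mul(2, 5), 0))), 3) = Pow(1, 3) = 1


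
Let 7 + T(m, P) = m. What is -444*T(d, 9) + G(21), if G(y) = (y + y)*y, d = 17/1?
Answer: -3558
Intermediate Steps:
d = 17 (d = 17*1 = 17)
T(m, P) = -7 + m
G(y) = 2*y² (G(y) = (2*y)*y = 2*y²)
-444*T(d, 9) + G(21) = -444*(-7 + 17) + 2*21² = -444*10 + 2*441 = -4440 + 882 = -3558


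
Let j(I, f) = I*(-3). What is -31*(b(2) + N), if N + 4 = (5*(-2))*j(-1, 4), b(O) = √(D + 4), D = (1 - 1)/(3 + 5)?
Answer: 992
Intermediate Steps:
D = 0 (D = 0/8 = 0*(⅛) = 0)
b(O) = 2 (b(O) = √(0 + 4) = √4 = 2)
j(I, f) = -3*I
N = -34 (N = -4 + (5*(-2))*(-3*(-1)) = -4 - 10*3 = -4 - 30 = -34)
-31*(b(2) + N) = -31*(2 - 34) = -31*(-32) = 992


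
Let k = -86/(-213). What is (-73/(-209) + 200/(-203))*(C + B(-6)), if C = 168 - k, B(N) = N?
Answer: -928686020/9036951 ≈ -102.77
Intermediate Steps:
k = 86/213 (k = -86*(-1/213) = 86/213 ≈ 0.40376)
C = 35698/213 (C = 168 - 1*86/213 = 168 - 86/213 = 35698/213 ≈ 167.60)
(-73/(-209) + 200/(-203))*(C + B(-6)) = (-73/(-209) + 200/(-203))*(35698/213 - 6) = (-73*(-1/209) + 200*(-1/203))*(34420/213) = (73/209 - 200/203)*(34420/213) = -26981/42427*34420/213 = -928686020/9036951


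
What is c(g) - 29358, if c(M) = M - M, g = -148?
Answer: -29358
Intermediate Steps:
c(M) = 0
c(g) - 29358 = 0 - 29358 = -29358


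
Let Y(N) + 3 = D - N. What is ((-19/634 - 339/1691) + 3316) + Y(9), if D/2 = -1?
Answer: 3539807333/1072094 ≈ 3301.8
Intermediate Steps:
D = -2 (D = 2*(-1) = -2)
Y(N) = -5 - N (Y(N) = -3 + (-2 - N) = -5 - N)
((-19/634 - 339/1691) + 3316) + Y(9) = ((-19/634 - 339/1691) + 3316) + (-5 - 1*9) = ((-19*1/634 - 339*1/1691) + 3316) + (-5 - 9) = ((-19/634 - 339/1691) + 3316) - 14 = (-247055/1072094 + 3316) - 14 = 3554816649/1072094 - 14 = 3539807333/1072094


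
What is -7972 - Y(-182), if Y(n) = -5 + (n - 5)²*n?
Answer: 6356391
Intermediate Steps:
Y(n) = -5 + n*(-5 + n)² (Y(n) = -5 + (-5 + n)²*n = -5 + n*(-5 + n)²)
-7972 - Y(-182) = -7972 - (-5 - 182*(-5 - 182)²) = -7972 - (-5 - 182*(-187)²) = -7972 - (-5 - 182*34969) = -7972 - (-5 - 6364358) = -7972 - 1*(-6364363) = -7972 + 6364363 = 6356391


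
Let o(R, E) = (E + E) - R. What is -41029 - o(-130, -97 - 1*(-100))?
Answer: -41165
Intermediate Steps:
o(R, E) = -R + 2*E (o(R, E) = 2*E - R = -R + 2*E)
-41029 - o(-130, -97 - 1*(-100)) = -41029 - (-1*(-130) + 2*(-97 - 1*(-100))) = -41029 - (130 + 2*(-97 + 100)) = -41029 - (130 + 2*3) = -41029 - (130 + 6) = -41029 - 1*136 = -41029 - 136 = -41165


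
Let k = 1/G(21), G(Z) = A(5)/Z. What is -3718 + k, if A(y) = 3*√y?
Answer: -3718 + 7*√5/5 ≈ -3714.9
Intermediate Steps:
G(Z) = 3*√5/Z (G(Z) = (3*√5)/Z = 3*√5/Z)
k = 7*√5/5 (k = 1/(3*√5/21) = 1/(3*√5*(1/21)) = 1/(√5/7) = 7*√5/5 ≈ 3.1305)
-3718 + k = -3718 + 7*√5/5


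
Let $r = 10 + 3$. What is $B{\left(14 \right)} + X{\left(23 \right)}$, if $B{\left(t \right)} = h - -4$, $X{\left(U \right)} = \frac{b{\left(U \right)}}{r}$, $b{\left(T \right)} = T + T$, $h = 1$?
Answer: $\frac{111}{13} \approx 8.5385$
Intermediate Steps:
$r = 13$
$b{\left(T \right)} = 2 T$
$X{\left(U \right)} = \frac{2 U}{13}$
$B{\left(t \right)} = 5$ ($B{\left(t \right)} = 1 - -4 = 1 + 4 = 5$)
$B{\left(14 \right)} + X{\left(23 \right)} = 5 + \frac{2}{13} \cdot 23 = 5 + \frac{46}{13} = \frac{111}{13}$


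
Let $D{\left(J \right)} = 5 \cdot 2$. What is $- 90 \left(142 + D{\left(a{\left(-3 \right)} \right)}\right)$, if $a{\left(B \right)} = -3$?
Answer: $-13680$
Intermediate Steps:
$D{\left(J \right)} = 10$
$- 90 \left(142 + D{\left(a{\left(-3 \right)} \right)}\right) = - 90 \left(142 + 10\right) = \left(-90\right) 152 = -13680$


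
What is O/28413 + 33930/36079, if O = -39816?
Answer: -7499498/16271629 ≈ -0.46089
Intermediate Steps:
O/28413 + 33930/36079 = -39816/28413 + 33930/36079 = -39816*1/28413 + 33930*(1/36079) = -632/451 + 33930/36079 = -7499498/16271629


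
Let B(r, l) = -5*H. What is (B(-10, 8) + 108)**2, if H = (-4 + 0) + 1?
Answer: 15129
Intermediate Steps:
H = -3 (H = -4 + 1 = -3)
B(r, l) = 15 (B(r, l) = -5*(-3) = 15)
(B(-10, 8) + 108)**2 = (15 + 108)**2 = 123**2 = 15129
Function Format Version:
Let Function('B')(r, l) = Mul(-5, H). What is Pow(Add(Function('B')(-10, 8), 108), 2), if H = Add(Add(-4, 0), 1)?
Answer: 15129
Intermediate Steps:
H = -3 (H = Add(-4, 1) = -3)
Function('B')(r, l) = 15 (Function('B')(r, l) = Mul(-5, -3) = 15)
Pow(Add(Function('B')(-10, 8), 108), 2) = Pow(Add(15, 108), 2) = Pow(123, 2) = 15129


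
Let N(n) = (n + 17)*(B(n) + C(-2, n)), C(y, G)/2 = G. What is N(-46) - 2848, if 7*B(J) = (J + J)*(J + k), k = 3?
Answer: -115984/7 ≈ -16569.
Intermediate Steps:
C(y, G) = 2*G
B(J) = 2*J*(3 + J)/7 (B(J) = ((J + J)*(J + 3))/7 = ((2*J)*(3 + J))/7 = (2*J*(3 + J))/7 = 2*J*(3 + J)/7)
N(n) = (17 + n)*(2*n + 2*n*(3 + n)/7) (N(n) = (n + 17)*(2*n*(3 + n)/7 + 2*n) = (17 + n)*(2*n + 2*n*(3 + n)/7))
N(-46) - 2848 = (2/7)*(-46)*(170 + (-46)² + 27*(-46)) - 2848 = (2/7)*(-46)*(170 + 2116 - 1242) - 2848 = (2/7)*(-46)*1044 - 2848 = -96048/7 - 2848 = -115984/7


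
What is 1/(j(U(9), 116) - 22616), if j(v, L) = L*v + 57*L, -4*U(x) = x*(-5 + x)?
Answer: -1/17048 ≈ -5.8658e-5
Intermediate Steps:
U(x) = -x*(-5 + x)/4
j(v, L) = 57*L + L*v
1/(j(U(9), 116) - 22616) = 1/(116*(57 + (1/4)*9*(5 - 1*9)) - 22616) = 1/(116*(57 + (1/4)*9*(5 - 9)) - 22616) = 1/(116*(57 + (1/4)*9*(-4)) - 22616) = 1/(116*(57 - 9) - 22616) = 1/(116*48 - 22616) = 1/(5568 - 22616) = 1/(-17048) = -1/17048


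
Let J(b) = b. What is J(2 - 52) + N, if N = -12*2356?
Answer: -28322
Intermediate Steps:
N = -28272
J(2 - 52) + N = (2 - 52) - 28272 = -50 - 28272 = -28322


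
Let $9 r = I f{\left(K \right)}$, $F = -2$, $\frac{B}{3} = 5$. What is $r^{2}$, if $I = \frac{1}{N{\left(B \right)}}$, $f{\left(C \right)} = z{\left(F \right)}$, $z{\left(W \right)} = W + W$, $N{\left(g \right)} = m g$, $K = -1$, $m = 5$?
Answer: $\frac{16}{455625} \approx 3.5117 \cdot 10^{-5}$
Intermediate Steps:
$B = 15$ ($B = 3 \cdot 5 = 15$)
$N{\left(g \right)} = 5 g$
$z{\left(W \right)} = 2 W$
$f{\left(C \right)} = -4$ ($f{\left(C \right)} = 2 \left(-2\right) = -4$)
$I = \frac{1}{75}$ ($I = \frac{1}{5 \cdot 15} = \frac{1}{75} \approx 0.013333$)
$r = - \frac{4}{675}$ ($r = \frac{\frac{1}{75} \left(-4\right)}{9} = \frac{1}{9} \left(- \frac{4}{75}\right) = - \frac{4}{675} \approx -0.0059259$)
$r^{2} = \left(- \frac{4}{675}\right)^{2} = \frac{16}{455625}$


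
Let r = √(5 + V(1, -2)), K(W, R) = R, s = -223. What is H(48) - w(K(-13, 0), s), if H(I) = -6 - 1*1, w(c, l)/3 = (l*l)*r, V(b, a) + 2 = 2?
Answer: -7 - 149187*√5 ≈ -3.3360e+5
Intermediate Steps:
V(b, a) = 0 (V(b, a) = -2 + 2 = 0)
r = √5 (r = √(5 + 0) = √5 ≈ 2.2361)
w(c, l) = 3*√5*l² (w(c, l) = 3*((l*l)*√5) = 3*(l²*√5) = 3*(√5*l²) = 3*√5*l²)
H(I) = -7 (H(I) = -6 - 1 = -7)
H(48) - w(K(-13, 0), s) = -7 - 3*√5*(-223)² = -7 - 3*√5*49729 = -7 - 149187*√5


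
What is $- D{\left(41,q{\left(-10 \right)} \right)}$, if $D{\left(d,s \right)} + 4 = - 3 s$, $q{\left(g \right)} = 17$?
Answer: $55$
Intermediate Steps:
$D{\left(d,s \right)} = -4 - 3 s$
$- D{\left(41,q{\left(-10 \right)} \right)} = - (-4 - 51) = \left(-1\right) \left(-55\right) = 55$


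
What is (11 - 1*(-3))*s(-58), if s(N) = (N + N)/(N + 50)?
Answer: 203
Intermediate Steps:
s(N) = 2*N/(50 + N) (s(N) = (2*N)/(50 + N) = 2*N/(50 + N))
(11 - 1*(-3))*s(-58) = (11 - 1*(-3))*(2*(-58)/(50 - 58)) = (11 + 3)*(2*(-58)/(-8)) = 14*(2*(-58)*(-1/8)) = 14*(29/2) = 203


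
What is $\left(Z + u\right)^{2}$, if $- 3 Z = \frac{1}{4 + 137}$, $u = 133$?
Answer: $\frac{3164962564}{178929} \approx 17688.0$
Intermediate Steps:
$Z = - \frac{1}{423}$ ($Z = - \frac{1}{3 \left(4 + 137\right)} = - \frac{1}{3 \cdot 141} = \left(- \frac{1}{3}\right) \frac{1}{141} = - \frac{1}{423} \approx -0.0023641$)
$\left(Z + u\right)^{2} = \left(- \frac{1}{423} + 133\right)^{2} = \left(\frac{56258}{423}\right)^{2} = \frac{3164962564}{178929}$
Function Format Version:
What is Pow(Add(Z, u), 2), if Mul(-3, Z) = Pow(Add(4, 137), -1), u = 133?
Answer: Rational(3164962564, 178929) ≈ 17688.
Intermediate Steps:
Z = Rational(-1, 423) (Z = Mul(Rational(-1, 3), Pow(Add(4, 137), -1)) = Mul(Rational(-1, 3), Pow(141, -1)) = Mul(Rational(-1, 3), Rational(1, 141)) = Rational(-1, 423) ≈ -0.0023641)
Pow(Add(Z, u), 2) = Pow(Add(Rational(-1, 423), 133), 2) = Pow(Rational(56258, 423), 2) = Rational(3164962564, 178929)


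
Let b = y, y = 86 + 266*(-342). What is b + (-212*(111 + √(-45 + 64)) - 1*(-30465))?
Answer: -83953 - 212*√19 ≈ -84877.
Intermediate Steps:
y = -90886 (y = 86 - 90972 = -90886)
b = -90886
b + (-212*(111 + √(-45 + 64)) - 1*(-30465)) = -90886 + (-212*(111 + √(-45 + 64)) - 1*(-30465)) = -90886 + (-212*(111 + √19) + 30465) = -90886 + ((-23532 - 212*√19) + 30465) = -90886 + (6933 - 212*√19) = -83953 - 212*√19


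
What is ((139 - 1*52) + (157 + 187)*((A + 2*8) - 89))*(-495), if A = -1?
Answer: 12557655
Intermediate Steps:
((139 - 1*52) + (157 + 187)*((A + 2*8) - 89))*(-495) = ((139 - 1*52) + (157 + 187)*((-1 + 2*8) - 89))*(-495) = ((139 - 52) + 344*((-1 + 16) - 89))*(-495) = (87 + 344*(15 - 89))*(-495) = (87 + 344*(-74))*(-495) = (87 - 25456)*(-495) = -25369*(-495) = 12557655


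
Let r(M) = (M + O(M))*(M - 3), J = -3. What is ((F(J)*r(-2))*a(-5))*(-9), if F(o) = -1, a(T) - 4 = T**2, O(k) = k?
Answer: 5220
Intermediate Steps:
a(T) = 4 + T**2
r(M) = 2*M*(-3 + M) (r(M) = (M + M)*(M - 3) = (2*M)*(-3 + M) = 2*M*(-3 + M))
((F(J)*r(-2))*a(-5))*(-9) = ((-2*(-2)*(-3 - 2))*(4 + (-5)**2))*(-9) = ((-2*(-2)*(-5))*(4 + 25))*(-9) = (-1*20*29)*(-9) = -20*29*(-9) = -580*(-9) = 5220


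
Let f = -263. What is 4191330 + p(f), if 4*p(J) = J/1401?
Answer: 23488213057/5604 ≈ 4.1913e+6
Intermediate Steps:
p(J) = J/5604 (p(J) = (J/1401)/4 = J/5604)
4191330 + p(f) = 4191330 + (1/5604)*(-263) = 4191330 - 263/5604 = 23488213057/5604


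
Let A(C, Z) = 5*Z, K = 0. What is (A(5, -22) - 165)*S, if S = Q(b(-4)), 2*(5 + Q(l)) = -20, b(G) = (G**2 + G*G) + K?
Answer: 4125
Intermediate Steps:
b(G) = 2*G**2 (b(G) = (G**2 + G*G) + 0 = (G**2 + G**2) + 0 = 2*G**2 + 0 = 2*G**2)
Q(l) = -15 (Q(l) = -5 + (1/2)*(-20) = -5 - 10 = -15)
S = -15
(A(5, -22) - 165)*S = (5*(-22) - 165)*(-15) = (-110 - 165)*(-15) = -275*(-15) = 4125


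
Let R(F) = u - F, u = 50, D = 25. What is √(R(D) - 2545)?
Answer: 6*I*√70 ≈ 50.2*I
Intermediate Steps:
R(F) = 50 - F
√(R(D) - 2545) = √((50 - 1*25) - 2545) = √((50 - 25) - 2545) = √(25 - 2545) = √(-2520) = 6*I*√70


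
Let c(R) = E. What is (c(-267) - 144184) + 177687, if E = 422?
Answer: 33925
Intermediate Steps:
c(R) = 422
(c(-267) - 144184) + 177687 = (422 - 144184) + 177687 = -143762 + 177687 = 33925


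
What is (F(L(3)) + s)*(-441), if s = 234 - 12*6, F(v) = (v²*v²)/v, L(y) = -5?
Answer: -16317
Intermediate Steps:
F(v) = v³ (F(v) = v⁴/v = v³)
s = 162 (s = 234 - 1*72 = 234 - 72 = 162)
(F(L(3)) + s)*(-441) = ((-5)³ + 162)*(-441) = (-125 + 162)*(-441) = 37*(-441) = -16317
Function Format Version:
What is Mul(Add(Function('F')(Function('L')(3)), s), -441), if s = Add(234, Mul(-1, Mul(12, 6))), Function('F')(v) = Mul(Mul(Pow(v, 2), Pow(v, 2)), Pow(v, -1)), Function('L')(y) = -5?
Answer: -16317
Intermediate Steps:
Function('F')(v) = Pow(v, 3) (Function('F')(v) = Mul(Pow(v, 4), Pow(v, -1)) = Pow(v, 3))
s = 162 (s = Add(234, Mul(-1, 72)) = Add(234, -72) = 162)
Mul(Add(Function('F')(Function('L')(3)), s), -441) = Mul(Add(Pow(-5, 3), 162), -441) = Mul(Add(-125, 162), -441) = Mul(37, -441) = -16317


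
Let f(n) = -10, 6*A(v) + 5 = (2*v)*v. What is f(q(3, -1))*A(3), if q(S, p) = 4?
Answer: -65/3 ≈ -21.667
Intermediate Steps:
A(v) = -⅚ + v²/3 (A(v) = -⅚ + ((2*v)*v)/6 = -⅚ + (2*v²)/6 = -⅚ + v²/3)
f(q(3, -1))*A(3) = -10*(-⅚ + (⅓)*3²) = -10*(-⅚ + (⅓)*9) = -10*(-⅚ + 3) = -10*13/6 = -65/3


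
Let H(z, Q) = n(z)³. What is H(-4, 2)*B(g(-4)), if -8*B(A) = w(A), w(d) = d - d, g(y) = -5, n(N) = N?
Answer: 0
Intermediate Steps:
w(d) = 0
B(A) = 0 (B(A) = -⅛*0 = 0)
H(z, Q) = z³
H(-4, 2)*B(g(-4)) = (-4)³*0 = -64*0 = 0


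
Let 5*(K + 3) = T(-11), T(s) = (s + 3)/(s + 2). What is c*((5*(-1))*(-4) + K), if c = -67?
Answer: -51791/45 ≈ -1150.9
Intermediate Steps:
T(s) = (3 + s)/(2 + s)
K = -127/45 (K = -3 + ((3 - 11)/(2 - 11))/5 = -3 + (-8/(-9))/5 = -3 + (-⅑*(-8))/5 = -3 + (⅕)*(8/9) = -3 + 8/45 = -127/45 ≈ -2.8222)
c*((5*(-1))*(-4) + K) = -67*((5*(-1))*(-4) - 127/45) = -67*(-5*(-4) - 127/45) = -67*(20 - 127/45) = -67*773/45 = -51791/45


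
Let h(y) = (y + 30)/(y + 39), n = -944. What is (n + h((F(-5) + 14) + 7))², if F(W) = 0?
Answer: 355812769/400 ≈ 8.8953e+5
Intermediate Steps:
h(y) = (30 + y)/(39 + y)
(n + h((F(-5) + 14) + 7))² = (-944 + (30 + ((0 + 14) + 7))/(39 + ((0 + 14) + 7)))² = (-944 + (30 + (14 + 7))/(39 + (14 + 7)))² = (-944 + (30 + 21)/(39 + 21))² = (-944 + 51/60)² = (-944 + (1/60)*51)² = (-944 + 17/20)² = (-18863/20)² = 355812769/400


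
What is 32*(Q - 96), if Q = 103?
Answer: 224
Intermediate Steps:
32*(Q - 96) = 32*(103 - 96) = 32*7 = 224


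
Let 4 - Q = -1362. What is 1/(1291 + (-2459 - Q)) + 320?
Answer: 810879/2534 ≈ 320.00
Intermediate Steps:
Q = 1366 (Q = 4 - 1*(-1362) = 4 + 1362 = 1366)
1/(1291 + (-2459 - Q)) + 320 = 1/(1291 + (-2459 - 1*1366)) + 320 = 1/(1291 + (-2459 - 1366)) + 320 = 1/(1291 - 3825) + 320 = 1/(-2534) + 320 = -1/2534 + 320 = 810879/2534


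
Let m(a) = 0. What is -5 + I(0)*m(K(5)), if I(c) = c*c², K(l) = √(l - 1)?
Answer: -5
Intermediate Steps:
K(l) = √(-1 + l)
I(c) = c³
-5 + I(0)*m(K(5)) = -5 + 0³*0 = -5 + 0*0 = -5 + 0 = -5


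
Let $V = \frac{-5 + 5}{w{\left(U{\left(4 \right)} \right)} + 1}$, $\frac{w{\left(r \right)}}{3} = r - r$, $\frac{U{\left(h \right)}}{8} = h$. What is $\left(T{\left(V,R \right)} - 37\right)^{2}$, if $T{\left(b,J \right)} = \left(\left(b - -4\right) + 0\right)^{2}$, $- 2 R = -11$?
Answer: $441$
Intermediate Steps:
$U{\left(h \right)} = 8 h$
$w{\left(r \right)} = 0$ ($w{\left(r \right)} = 3 \left(r - r\right) = 3 \cdot 0 = 0$)
$R = \frac{11}{2}$ ($R = \left(- \frac{1}{2}\right) \left(-11\right) = \frac{11}{2} \approx 5.5$)
$V = 0$ ($V = \frac{-5 + 5}{0 + 1} = \frac{0}{1} = 0 \cdot 1 = 0$)
$T{\left(b,J \right)} = \left(4 + b\right)^{2}$ ($T{\left(b,J \right)} = \left(\left(b + 4\right) + 0\right)^{2} = \left(\left(4 + b\right) + 0\right)^{2} = \left(4 + b\right)^{2}$)
$\left(T{\left(V,R \right)} - 37\right)^{2} = \left(\left(4 + 0\right)^{2} - 37\right)^{2} = \left(4^{2} - 37\right)^{2} = \left(16 - 37\right)^{2} = \left(-21\right)^{2} = 441$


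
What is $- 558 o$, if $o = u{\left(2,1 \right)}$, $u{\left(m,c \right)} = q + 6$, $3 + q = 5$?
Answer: $-4464$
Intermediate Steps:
$q = 2$ ($q = -3 + 5 = 2$)
$u{\left(m,c \right)} = 8$ ($u{\left(m,c \right)} = 2 + 6 = 8$)
$o = 8$
$- 558 o = \left(-558\right) 8 = -4464$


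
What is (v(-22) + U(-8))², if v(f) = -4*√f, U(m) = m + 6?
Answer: -348 + 16*I*√22 ≈ -348.0 + 75.047*I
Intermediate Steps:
U(m) = 6 + m
(v(-22) + U(-8))² = (-4*I*√22 + (6 - 8))² = (-4*I*√22 - 2)² = (-2 - 4*I*√22)²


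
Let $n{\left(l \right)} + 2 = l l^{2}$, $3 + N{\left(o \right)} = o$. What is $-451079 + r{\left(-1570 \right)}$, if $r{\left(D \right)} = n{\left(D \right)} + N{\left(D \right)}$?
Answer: $-3870345654$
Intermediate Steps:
$N{\left(o \right)} = -3 + o$
$n{\left(l \right)} = -2 + l^{3}$ ($n{\left(l \right)} = -2 + l l^{2} = -2 + l^{3}$)
$r{\left(D \right)} = -5 + D + D^{3}$ ($r{\left(D \right)} = \left(-2 + D^{3}\right) + \left(-3 + D\right) = -5 + D + D^{3}$)
$-451079 + r{\left(-1570 \right)} = -451079 - \left(1575 + 3869893000\right) = -451079 - 3869894575 = -3870345654$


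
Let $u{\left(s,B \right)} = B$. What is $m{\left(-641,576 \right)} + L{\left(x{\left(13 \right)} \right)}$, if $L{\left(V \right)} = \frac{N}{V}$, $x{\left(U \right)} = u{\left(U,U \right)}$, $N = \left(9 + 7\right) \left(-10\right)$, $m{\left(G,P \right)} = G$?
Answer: $- \frac{8493}{13} \approx -653.31$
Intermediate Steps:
$N = -160$ ($N = 16 \left(-10\right) = -160$)
$x{\left(U \right)} = U$
$L{\left(V \right)} = - \frac{160}{V}$
$m{\left(-641,576 \right)} + L{\left(x{\left(13 \right)} \right)} = -641 - \frac{160}{13} = - \frac{8493}{13}$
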